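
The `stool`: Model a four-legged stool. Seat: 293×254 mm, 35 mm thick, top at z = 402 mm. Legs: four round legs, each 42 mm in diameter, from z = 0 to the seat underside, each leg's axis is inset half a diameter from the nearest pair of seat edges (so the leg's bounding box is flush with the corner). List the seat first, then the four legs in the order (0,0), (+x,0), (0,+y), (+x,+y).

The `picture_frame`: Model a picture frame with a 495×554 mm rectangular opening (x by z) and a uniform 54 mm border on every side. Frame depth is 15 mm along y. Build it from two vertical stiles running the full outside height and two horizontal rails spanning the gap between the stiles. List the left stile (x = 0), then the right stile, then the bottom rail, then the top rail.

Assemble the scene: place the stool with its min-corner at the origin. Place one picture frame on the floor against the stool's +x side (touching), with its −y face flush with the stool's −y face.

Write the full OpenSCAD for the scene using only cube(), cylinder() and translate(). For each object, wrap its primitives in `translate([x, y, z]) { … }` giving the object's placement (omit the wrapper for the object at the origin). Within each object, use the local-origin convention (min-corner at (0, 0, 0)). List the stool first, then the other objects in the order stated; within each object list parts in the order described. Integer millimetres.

translate([0, 0, 367]) cube([293, 254, 35]);
translate([21, 21, 0]) cylinder(h = 367, r = 21);
translate([272, 21, 0]) cylinder(h = 367, r = 21);
translate([21, 233, 0]) cylinder(h = 367, r = 21);
translate([272, 233, 0]) cylinder(h = 367, r = 21);
translate([293, 0, 0]) {
  cube([54, 15, 662]);
  translate([549, 0, 0]) cube([54, 15, 662]);
  translate([54, 0, 0]) cube([495, 15, 54]);
  translate([54, 0, 608]) cube([495, 15, 54]);
}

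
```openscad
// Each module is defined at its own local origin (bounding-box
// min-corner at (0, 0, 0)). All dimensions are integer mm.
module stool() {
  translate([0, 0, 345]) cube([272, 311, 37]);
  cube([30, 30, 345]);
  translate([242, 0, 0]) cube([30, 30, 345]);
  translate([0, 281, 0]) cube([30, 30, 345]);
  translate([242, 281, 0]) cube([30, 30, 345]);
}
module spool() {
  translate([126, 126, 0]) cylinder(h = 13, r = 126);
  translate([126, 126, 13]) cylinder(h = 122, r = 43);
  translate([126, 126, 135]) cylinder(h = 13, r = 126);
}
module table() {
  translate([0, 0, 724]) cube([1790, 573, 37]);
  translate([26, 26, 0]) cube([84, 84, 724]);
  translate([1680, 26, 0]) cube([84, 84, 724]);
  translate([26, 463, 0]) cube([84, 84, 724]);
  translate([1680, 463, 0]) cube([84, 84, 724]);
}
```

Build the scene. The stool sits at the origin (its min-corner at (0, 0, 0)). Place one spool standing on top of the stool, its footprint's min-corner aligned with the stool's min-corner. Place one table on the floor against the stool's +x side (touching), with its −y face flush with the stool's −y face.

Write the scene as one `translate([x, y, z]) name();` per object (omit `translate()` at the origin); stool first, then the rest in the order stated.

stool();
translate([0, 0, 382]) spool();
translate([272, 0, 0]) table();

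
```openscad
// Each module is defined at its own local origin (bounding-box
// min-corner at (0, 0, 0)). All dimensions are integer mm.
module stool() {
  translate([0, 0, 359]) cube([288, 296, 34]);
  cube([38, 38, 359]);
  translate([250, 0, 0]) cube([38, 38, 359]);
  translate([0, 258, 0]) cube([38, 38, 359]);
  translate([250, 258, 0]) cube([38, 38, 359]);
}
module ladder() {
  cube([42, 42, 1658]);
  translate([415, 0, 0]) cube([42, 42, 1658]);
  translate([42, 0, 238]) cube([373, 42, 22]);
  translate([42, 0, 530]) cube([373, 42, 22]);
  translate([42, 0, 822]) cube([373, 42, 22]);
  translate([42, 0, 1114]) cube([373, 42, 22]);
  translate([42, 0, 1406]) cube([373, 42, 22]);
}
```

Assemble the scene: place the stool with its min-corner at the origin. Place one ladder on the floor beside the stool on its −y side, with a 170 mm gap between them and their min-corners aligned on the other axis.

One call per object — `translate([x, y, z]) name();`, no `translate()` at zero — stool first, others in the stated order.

stool();
translate([0, -212, 0]) ladder();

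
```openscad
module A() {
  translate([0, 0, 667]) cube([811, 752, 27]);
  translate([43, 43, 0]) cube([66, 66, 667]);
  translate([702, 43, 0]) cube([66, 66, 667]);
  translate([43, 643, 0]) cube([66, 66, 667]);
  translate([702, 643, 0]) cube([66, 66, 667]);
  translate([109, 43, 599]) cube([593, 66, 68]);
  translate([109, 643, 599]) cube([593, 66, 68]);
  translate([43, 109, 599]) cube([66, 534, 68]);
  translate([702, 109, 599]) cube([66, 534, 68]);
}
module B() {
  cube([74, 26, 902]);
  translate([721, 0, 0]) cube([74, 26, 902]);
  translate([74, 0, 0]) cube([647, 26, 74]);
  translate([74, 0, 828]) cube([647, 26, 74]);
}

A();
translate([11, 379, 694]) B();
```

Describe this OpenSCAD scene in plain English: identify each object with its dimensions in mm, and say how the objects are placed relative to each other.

A is a table with a 811×752 mm rectangular top, 27 mm thick, top surface at z = 694 mm, supported by four 66×66 mm square legs, each inset 43 mm from the nearest pair of top edges, running from the floor. Four apron rails, 66 mm thick and 68 mm tall, run between adjacent legs with their top edges flush with the underside of the top and their outer faces flush with the legs' outer faces.

B is a rectangular picture frame lying in the x–z plane (depth along y). The opening is 647 mm wide (x) by 754 mm tall (z), surrounded by a border 74 mm wide on all four sides. The frame is 26 mm deep and is made of two full-height vertical stiles with two horizontal rails fitted between them.

The picture frame is on top of the table.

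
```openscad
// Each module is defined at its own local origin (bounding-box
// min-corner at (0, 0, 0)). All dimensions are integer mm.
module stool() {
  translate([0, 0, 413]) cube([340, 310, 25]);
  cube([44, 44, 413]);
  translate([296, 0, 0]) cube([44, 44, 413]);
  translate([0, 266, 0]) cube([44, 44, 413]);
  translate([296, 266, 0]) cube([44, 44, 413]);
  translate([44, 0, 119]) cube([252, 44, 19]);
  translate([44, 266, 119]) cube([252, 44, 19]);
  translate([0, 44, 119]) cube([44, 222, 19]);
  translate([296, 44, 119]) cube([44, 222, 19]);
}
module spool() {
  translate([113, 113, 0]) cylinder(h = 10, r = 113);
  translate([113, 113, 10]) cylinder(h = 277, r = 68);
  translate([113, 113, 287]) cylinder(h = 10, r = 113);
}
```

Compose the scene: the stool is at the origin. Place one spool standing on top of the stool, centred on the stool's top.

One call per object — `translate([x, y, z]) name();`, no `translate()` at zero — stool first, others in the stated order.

stool();
translate([57, 42, 438]) spool();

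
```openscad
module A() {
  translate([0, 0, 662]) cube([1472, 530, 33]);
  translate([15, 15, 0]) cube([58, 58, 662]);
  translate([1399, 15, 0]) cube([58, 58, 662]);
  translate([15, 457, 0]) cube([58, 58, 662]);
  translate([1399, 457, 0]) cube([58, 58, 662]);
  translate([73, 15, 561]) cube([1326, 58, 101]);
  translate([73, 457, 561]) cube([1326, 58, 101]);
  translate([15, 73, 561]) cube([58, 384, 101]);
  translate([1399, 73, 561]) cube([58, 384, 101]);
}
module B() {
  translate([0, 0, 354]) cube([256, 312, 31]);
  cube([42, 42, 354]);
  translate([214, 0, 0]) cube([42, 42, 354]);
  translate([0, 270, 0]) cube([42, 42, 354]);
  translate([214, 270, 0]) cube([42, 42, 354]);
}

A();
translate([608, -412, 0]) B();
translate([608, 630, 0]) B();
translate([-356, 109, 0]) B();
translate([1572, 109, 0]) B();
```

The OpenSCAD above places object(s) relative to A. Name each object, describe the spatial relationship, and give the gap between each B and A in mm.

Each stool's nearest face is 100 mm from the table's bounding box.

A is a table. B is a stool. Four stools sit around the table at the −y, +y, −x, +x sides. The gap between each stool and the table is 100 mm.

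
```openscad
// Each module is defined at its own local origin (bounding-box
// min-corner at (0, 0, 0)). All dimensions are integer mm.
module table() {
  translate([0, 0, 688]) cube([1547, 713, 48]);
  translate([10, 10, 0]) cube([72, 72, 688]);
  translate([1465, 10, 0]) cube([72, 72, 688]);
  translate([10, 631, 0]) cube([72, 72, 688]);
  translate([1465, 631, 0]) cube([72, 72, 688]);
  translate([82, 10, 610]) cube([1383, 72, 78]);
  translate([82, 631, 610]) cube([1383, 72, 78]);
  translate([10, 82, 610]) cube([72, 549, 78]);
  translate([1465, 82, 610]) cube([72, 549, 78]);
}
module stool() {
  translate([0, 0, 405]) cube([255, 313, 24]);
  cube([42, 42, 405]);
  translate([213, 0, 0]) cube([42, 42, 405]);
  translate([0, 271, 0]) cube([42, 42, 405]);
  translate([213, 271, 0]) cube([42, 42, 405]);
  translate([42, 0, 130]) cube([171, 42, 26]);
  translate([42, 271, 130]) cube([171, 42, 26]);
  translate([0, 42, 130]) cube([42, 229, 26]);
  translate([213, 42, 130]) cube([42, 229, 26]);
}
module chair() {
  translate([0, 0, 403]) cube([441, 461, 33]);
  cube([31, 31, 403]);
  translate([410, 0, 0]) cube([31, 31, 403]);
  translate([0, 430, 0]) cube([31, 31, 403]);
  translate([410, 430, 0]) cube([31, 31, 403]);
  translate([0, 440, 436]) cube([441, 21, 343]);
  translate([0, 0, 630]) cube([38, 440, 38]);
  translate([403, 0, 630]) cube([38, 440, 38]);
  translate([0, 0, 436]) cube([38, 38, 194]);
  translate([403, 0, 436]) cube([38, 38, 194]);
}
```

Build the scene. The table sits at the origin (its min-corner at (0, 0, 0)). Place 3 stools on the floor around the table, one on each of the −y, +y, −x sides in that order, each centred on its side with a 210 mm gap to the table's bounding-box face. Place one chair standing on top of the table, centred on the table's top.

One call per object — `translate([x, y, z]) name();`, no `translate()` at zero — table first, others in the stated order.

table();
translate([646, -523, 0]) stool();
translate([646, 923, 0]) stool();
translate([-465, 200, 0]) stool();
translate([553, 126, 736]) chair();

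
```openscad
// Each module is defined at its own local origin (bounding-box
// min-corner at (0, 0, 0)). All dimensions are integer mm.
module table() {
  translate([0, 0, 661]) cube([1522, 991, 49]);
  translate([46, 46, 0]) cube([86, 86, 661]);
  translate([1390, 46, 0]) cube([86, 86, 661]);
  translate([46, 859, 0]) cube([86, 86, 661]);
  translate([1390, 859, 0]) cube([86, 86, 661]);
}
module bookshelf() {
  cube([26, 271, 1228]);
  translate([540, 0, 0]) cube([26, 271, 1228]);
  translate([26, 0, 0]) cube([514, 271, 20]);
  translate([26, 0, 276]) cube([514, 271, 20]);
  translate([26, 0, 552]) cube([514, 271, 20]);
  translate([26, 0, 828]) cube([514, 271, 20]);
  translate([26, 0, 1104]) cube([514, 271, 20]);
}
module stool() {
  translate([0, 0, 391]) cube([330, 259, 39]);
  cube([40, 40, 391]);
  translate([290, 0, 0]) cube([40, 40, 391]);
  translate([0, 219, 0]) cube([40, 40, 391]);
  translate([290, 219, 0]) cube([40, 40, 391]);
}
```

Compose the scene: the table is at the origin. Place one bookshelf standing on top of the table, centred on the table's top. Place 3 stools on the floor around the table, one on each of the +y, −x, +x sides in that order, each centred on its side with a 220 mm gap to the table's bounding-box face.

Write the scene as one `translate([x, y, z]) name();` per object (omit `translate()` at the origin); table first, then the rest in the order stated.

table();
translate([478, 360, 710]) bookshelf();
translate([596, 1211, 0]) stool();
translate([-550, 366, 0]) stool();
translate([1742, 366, 0]) stool();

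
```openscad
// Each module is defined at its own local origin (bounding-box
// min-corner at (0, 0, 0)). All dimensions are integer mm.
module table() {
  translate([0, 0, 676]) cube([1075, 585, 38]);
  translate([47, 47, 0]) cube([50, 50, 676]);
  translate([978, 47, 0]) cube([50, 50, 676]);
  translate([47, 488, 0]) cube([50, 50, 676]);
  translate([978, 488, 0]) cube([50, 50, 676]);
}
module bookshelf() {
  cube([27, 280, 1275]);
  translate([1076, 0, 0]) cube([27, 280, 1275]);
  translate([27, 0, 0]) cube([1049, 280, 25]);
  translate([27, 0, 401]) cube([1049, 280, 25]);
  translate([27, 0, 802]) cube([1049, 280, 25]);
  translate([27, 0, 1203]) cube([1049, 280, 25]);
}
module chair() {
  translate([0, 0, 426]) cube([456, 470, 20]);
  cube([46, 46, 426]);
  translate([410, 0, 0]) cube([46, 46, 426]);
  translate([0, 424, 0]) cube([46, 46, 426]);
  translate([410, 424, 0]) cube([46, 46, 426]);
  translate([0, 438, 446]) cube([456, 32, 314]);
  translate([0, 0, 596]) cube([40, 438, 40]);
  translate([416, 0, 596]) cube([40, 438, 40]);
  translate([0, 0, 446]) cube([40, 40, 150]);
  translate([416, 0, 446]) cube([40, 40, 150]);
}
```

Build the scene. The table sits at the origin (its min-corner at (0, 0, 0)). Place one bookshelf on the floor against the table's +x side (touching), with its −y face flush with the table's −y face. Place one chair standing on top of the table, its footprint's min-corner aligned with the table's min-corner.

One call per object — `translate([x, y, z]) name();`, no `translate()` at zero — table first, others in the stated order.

table();
translate([1075, 0, 0]) bookshelf();
translate([0, 0, 714]) chair();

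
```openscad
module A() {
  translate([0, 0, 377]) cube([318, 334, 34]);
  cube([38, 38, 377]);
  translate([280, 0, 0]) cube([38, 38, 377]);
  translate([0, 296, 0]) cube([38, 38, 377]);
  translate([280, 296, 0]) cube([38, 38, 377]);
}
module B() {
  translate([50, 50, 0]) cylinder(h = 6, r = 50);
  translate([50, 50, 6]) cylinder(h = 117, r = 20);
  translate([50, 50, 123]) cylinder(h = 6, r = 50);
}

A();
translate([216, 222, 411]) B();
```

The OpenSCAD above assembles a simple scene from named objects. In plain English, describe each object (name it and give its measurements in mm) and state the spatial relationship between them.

A is a simple wooden stool: a rectangular seat 318 mm (x) by 334 mm (y), 34 mm thick, top face at z = 411 mm, on four square legs, each 38×38 mm in cross-section. The legs rest on z = 0, each flush with a corner of the seat.

B is a spool: two coaxial disc flanges of radius 50 mm and thickness 6 mm, joined by a core cylinder of radius 20 mm and height 117 mm. The lower flange rests on z = 0 and the three cylinders share a vertical axis.

The spool is on top of the stool.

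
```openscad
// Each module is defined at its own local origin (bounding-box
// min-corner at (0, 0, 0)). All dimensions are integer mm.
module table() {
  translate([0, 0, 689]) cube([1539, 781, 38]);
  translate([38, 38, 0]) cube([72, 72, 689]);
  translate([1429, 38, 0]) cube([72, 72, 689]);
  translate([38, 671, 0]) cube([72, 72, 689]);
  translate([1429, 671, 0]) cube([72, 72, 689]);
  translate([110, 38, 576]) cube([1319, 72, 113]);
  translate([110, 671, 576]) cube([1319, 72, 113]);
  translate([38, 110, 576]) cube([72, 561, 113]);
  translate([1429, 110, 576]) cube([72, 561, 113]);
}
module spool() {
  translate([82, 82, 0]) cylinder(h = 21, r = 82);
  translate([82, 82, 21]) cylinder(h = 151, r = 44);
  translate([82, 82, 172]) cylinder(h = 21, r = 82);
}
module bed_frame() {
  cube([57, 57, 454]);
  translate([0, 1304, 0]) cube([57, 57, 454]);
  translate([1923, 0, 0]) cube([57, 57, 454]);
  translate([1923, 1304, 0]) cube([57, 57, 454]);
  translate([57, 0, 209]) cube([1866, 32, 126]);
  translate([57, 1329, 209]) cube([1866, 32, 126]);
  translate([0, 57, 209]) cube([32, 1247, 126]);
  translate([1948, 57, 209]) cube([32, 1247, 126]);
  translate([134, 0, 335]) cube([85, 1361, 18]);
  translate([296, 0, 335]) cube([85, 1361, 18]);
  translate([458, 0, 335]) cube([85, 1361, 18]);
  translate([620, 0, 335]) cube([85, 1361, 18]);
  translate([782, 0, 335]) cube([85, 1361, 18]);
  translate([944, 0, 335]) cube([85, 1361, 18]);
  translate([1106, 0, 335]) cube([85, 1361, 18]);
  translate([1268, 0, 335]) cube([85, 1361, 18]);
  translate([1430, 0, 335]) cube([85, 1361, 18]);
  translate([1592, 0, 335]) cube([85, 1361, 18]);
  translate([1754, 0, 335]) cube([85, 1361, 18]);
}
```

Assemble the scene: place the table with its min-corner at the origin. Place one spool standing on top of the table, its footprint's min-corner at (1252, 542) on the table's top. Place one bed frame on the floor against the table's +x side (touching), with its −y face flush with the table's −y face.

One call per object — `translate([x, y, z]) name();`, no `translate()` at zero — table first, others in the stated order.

table();
translate([1252, 542, 727]) spool();
translate([1539, 0, 0]) bed_frame();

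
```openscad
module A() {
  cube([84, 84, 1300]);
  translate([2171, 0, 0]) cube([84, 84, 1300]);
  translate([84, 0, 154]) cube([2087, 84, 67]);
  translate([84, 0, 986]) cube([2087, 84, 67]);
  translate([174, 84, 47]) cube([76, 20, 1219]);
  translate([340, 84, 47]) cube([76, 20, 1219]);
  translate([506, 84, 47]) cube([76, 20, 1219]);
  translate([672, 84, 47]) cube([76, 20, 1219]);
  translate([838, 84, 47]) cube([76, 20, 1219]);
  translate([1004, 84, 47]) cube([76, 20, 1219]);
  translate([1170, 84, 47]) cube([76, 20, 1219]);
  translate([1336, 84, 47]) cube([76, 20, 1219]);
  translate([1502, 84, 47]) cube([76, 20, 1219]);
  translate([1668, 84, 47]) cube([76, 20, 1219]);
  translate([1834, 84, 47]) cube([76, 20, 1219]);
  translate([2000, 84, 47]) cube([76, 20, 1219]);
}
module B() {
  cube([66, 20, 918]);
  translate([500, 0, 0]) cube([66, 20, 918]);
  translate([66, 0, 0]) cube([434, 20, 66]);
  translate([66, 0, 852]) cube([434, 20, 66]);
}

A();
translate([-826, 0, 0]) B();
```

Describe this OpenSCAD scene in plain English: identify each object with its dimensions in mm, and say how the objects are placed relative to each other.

A is a fence section. Two 84×84 mm posts, 1300 mm tall, stand on the floor with a clear span of 2087 mm between their inner faces. Two horizontal rails of 84×67 mm section span the gap between the posts with their undersides at z = 154 mm and z = 986 mm, flush with the posts' −y face. 12 pickets, each 76 mm wide, 20 mm thick and 1219 mm tall, are fixed to the +y face of the rails with their bottoms at z = 47 mm, evenly spaced across the span with equal gaps (rounded down to the nearest mm) at the −x end and between each pair — any rounding remainder accumulates at the +x end.

B is a picture frame with a 434×786 mm rectangular opening (x by z) and a uniform 66 mm border on every side. Frame depth is 20 mm along y. It is built from two vertical stiles running the full outside height and two horizontal rails spanning the gap between the stiles.

The picture frame is on the floor beside the fence section on its −x side.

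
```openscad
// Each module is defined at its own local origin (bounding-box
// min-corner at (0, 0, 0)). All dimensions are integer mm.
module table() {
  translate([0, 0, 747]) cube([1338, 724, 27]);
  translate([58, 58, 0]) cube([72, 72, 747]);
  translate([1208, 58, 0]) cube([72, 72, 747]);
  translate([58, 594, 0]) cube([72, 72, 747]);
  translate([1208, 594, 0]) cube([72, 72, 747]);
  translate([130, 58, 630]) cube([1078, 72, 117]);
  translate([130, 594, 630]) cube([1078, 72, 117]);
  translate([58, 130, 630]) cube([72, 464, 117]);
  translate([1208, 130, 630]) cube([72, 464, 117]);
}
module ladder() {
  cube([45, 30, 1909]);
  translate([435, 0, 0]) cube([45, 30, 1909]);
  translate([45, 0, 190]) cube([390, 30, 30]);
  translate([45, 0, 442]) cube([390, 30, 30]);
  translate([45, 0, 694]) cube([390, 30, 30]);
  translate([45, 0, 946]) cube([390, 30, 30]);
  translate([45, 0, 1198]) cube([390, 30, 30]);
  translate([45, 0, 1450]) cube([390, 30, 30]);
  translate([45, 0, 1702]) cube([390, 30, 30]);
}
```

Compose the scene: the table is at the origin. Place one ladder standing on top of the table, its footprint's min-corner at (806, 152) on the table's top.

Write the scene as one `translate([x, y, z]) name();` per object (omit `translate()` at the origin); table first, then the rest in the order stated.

table();
translate([806, 152, 774]) ladder();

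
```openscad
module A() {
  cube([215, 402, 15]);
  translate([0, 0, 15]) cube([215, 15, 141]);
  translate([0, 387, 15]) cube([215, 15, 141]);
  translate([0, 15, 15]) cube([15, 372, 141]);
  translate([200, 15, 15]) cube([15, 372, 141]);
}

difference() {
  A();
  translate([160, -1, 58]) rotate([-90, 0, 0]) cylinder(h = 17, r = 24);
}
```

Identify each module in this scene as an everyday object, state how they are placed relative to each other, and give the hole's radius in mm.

The subtracted cylinder has r = 24 mm.

A is an open box. The open box has a circular hole through its front wall. The hole's radius is 24 mm.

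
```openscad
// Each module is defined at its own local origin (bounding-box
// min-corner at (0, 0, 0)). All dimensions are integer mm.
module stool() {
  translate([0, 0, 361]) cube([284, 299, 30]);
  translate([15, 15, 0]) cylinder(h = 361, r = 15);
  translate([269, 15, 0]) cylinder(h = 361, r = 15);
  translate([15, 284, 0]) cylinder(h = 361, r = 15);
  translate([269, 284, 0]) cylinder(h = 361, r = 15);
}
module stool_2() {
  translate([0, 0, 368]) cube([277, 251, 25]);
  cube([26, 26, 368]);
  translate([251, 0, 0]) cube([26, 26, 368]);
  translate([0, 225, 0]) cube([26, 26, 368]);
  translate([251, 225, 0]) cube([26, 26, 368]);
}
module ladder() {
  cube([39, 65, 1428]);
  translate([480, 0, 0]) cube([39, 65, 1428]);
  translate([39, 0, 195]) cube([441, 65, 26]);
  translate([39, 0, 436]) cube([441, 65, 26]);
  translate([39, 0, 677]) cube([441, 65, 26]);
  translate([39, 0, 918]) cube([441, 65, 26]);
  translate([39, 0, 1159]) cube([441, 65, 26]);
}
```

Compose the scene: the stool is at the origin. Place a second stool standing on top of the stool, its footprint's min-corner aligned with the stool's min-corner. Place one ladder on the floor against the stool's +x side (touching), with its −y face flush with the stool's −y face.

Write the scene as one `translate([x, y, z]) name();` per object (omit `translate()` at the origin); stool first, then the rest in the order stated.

stool();
translate([0, 0, 391]) stool_2();
translate([284, 0, 0]) ladder();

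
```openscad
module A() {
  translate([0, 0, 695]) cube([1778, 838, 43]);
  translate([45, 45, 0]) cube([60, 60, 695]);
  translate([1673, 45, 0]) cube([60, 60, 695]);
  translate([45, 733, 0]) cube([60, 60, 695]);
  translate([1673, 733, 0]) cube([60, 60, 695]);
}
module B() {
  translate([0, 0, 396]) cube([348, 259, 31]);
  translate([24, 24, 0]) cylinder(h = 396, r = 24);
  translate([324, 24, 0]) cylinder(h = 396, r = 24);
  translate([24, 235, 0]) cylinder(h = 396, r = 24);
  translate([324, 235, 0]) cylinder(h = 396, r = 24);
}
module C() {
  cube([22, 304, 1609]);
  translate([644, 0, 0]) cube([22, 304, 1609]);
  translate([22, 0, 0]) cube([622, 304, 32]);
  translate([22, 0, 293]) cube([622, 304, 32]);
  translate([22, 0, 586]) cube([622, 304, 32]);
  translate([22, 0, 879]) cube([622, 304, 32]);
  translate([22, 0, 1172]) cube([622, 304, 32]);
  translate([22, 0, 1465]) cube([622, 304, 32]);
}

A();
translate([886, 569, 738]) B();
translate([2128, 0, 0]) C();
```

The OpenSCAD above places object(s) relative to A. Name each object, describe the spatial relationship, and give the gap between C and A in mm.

The bookshelf's nearest face is 350 mm from the table's +x face.

A is a table. B is a stool. C is a bookshelf. The stool is on top of the table. The bookshelf is on the floor beside the table on its +x side. The gap between the bookshelf and the table is 350 mm.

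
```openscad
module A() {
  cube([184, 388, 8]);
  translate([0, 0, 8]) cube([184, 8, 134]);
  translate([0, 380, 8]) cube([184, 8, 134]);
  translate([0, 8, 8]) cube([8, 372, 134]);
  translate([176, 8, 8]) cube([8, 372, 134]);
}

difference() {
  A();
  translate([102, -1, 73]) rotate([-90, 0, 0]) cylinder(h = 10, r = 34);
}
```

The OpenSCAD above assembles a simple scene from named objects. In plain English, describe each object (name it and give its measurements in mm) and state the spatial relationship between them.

A is an open storage box with external size 184×388×142 mm and wall thickness 8 mm (the base is also 8 mm thick). The base covers the whole footprint; the four walls stand on the base, with the y-facing walls full-width and the x-facing walls fitting between their inner faces.

The open box has a circular hole of radius 34 mm through its front wall, centred at (x = 102, z = 73).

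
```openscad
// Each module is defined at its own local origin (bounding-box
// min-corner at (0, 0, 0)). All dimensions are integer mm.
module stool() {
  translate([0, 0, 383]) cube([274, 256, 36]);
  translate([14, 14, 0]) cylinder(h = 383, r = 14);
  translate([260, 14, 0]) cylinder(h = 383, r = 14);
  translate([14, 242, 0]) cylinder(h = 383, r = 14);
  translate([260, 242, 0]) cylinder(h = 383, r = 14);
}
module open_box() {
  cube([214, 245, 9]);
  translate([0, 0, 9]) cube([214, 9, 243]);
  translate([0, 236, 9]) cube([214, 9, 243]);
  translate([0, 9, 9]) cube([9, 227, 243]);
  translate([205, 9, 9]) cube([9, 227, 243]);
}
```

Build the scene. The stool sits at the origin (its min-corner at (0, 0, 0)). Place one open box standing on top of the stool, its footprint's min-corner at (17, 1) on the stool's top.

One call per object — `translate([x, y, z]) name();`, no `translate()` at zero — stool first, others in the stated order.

stool();
translate([17, 1, 419]) open_box();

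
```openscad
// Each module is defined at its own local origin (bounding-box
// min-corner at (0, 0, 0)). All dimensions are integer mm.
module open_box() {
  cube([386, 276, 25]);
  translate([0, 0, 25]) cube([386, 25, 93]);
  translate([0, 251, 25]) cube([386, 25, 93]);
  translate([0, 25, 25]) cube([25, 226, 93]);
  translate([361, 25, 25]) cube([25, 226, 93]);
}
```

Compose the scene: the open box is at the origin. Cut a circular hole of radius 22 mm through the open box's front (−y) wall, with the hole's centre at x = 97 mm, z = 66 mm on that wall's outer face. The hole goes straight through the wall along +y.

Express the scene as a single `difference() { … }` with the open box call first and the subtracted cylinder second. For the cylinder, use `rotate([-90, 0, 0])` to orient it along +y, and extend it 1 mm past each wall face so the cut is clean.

difference() {
  open_box();
  translate([97, -1, 66]) rotate([-90, 0, 0]) cylinder(h = 27, r = 22);
}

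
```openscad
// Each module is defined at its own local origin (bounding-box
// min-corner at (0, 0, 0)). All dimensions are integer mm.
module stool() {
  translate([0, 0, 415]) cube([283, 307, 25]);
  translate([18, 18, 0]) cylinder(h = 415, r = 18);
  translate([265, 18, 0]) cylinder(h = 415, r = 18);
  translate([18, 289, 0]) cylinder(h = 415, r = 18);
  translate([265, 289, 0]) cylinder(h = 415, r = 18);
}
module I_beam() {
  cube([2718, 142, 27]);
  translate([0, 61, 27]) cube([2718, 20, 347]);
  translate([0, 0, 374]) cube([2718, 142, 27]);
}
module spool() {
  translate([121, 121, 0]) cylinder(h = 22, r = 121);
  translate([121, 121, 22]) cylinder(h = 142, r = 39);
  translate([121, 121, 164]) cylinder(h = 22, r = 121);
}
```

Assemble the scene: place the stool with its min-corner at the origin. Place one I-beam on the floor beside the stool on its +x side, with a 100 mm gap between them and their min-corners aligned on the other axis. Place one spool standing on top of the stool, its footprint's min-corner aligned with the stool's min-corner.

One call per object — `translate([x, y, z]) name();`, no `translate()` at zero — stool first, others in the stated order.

stool();
translate([383, 0, 0]) I_beam();
translate([0, 0, 440]) spool();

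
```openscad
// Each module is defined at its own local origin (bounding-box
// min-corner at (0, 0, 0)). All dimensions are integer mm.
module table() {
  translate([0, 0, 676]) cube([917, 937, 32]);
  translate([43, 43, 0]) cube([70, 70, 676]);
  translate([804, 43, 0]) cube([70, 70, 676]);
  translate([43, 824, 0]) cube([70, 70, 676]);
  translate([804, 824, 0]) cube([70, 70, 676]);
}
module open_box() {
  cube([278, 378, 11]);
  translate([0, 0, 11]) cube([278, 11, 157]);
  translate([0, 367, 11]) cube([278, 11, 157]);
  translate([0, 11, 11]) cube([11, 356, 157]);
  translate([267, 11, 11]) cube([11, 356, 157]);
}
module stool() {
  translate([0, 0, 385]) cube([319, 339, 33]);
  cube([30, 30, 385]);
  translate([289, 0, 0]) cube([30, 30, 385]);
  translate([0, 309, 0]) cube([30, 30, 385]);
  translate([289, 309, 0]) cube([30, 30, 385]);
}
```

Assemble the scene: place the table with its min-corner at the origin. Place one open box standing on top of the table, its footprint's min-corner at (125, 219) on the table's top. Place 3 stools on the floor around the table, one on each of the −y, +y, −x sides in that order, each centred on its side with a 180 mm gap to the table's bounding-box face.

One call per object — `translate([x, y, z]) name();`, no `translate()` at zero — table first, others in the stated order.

table();
translate([125, 219, 708]) open_box();
translate([299, -519, 0]) stool();
translate([299, 1117, 0]) stool();
translate([-499, 299, 0]) stool();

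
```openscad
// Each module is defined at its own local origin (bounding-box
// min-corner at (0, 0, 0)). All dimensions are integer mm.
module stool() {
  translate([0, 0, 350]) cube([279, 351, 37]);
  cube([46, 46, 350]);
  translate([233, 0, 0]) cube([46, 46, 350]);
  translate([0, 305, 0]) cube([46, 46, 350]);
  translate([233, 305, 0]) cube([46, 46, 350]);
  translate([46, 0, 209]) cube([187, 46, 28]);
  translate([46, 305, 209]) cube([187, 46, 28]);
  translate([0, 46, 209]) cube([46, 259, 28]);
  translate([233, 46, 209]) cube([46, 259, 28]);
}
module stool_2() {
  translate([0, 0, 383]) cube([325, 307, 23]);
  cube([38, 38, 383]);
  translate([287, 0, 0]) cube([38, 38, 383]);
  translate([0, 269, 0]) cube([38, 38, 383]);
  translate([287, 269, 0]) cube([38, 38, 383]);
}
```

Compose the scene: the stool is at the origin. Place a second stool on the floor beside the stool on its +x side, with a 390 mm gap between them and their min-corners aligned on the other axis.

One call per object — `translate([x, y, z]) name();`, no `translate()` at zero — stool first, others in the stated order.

stool();
translate([669, 0, 0]) stool_2();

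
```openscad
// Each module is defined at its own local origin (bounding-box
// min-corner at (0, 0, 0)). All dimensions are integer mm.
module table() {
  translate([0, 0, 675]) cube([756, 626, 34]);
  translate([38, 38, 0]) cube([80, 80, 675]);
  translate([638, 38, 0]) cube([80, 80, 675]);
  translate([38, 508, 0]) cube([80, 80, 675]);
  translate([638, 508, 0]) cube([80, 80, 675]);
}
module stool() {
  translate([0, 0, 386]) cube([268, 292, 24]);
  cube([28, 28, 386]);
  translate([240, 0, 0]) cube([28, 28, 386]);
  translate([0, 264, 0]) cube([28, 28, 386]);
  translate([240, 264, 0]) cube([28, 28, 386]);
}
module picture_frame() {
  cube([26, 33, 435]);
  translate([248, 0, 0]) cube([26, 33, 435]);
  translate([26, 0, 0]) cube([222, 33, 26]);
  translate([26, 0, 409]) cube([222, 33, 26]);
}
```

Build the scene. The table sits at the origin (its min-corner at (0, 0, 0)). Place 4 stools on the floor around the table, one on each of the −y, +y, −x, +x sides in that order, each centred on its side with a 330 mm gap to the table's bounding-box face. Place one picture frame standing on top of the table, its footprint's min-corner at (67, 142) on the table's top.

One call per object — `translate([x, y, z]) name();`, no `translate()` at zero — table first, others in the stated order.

table();
translate([244, -622, 0]) stool();
translate([244, 956, 0]) stool();
translate([-598, 167, 0]) stool();
translate([1086, 167, 0]) stool();
translate([67, 142, 709]) picture_frame();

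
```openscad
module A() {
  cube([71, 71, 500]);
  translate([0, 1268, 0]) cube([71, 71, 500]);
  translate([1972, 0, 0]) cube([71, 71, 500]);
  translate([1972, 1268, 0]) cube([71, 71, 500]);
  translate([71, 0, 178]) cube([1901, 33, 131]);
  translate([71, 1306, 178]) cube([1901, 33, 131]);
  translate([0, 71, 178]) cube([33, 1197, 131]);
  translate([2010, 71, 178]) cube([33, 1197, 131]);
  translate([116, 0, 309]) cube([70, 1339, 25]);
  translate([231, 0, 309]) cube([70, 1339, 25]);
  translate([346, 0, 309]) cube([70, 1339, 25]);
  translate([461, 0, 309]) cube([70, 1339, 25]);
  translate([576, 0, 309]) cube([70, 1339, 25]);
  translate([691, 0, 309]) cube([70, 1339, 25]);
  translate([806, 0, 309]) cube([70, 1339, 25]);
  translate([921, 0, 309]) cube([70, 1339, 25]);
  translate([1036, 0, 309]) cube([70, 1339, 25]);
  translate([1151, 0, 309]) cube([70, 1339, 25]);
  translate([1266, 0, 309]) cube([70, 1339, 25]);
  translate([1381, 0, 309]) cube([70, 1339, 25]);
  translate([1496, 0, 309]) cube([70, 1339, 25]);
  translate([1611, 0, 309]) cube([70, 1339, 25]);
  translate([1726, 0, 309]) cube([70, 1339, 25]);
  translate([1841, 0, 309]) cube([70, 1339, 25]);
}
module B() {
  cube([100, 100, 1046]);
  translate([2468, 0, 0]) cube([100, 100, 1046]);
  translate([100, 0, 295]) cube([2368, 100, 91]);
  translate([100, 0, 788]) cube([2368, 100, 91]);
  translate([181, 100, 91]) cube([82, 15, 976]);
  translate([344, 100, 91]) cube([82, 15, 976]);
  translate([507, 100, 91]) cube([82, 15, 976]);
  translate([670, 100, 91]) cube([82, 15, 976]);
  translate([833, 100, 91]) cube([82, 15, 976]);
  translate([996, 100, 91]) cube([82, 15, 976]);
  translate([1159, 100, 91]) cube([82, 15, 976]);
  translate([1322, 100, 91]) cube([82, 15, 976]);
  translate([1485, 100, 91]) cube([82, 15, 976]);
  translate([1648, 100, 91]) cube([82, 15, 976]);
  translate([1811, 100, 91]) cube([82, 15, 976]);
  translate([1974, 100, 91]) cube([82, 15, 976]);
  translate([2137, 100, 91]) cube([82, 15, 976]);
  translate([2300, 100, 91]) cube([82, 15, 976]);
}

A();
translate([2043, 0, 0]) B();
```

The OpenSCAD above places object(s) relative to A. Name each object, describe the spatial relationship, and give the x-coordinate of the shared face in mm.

The bed frame's +x face and the fence section's −x face are both at x = 2043 mm.

A is a bed frame. B is a fence section. The fence section is against the bed frame's +x side, with their −y faces flush. The x-coordinate of the shared face is 2043 mm.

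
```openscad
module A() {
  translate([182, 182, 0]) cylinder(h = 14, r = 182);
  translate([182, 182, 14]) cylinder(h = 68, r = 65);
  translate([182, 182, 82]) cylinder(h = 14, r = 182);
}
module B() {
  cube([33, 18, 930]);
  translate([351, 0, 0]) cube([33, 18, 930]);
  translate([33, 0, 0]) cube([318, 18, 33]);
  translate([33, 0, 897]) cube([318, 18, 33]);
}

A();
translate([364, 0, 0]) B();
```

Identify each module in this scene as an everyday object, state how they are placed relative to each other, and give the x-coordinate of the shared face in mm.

A is a spool. B is a picture frame. The picture frame is against the spool's +x side, with their −y faces flush. The x-coordinate of the shared face is 364 mm.

The spool's +x face and the picture frame's −x face are both at x = 364 mm.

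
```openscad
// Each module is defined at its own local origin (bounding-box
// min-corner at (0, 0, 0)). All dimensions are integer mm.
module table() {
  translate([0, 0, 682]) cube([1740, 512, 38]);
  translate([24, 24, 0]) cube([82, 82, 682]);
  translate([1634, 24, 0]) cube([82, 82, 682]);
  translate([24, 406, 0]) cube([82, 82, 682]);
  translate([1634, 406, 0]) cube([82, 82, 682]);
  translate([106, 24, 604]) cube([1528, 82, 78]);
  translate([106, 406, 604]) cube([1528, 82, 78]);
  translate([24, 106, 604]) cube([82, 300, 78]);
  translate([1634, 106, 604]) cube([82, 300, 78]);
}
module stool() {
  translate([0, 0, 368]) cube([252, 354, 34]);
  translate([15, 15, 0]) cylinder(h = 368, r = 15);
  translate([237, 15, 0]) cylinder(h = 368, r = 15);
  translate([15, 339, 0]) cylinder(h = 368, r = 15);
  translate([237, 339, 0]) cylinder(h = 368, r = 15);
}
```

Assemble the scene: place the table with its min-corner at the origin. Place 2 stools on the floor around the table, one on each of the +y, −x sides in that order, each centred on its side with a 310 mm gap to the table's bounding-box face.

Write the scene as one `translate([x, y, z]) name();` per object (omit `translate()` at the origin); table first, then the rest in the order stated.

table();
translate([744, 822, 0]) stool();
translate([-562, 79, 0]) stool();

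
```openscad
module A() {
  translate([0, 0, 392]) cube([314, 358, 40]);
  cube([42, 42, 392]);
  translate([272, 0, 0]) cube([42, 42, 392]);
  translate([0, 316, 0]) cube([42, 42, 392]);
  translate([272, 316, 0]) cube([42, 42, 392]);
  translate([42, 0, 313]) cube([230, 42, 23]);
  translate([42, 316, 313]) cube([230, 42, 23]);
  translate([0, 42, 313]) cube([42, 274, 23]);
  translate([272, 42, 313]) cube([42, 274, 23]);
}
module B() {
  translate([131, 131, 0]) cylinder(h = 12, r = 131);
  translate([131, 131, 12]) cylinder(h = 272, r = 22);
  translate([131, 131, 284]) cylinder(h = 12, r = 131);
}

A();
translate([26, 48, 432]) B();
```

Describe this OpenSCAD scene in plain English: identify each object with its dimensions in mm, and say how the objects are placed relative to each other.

A is a simple wooden stool: a rectangular seat 314 mm (x) by 358 mm (y), 40 mm thick, top face at z = 432 mm, on four square legs, each 42×42 mm in cross-section. The legs rest on z = 0, each flush with a corner of the seat. Four stretchers, 42 mm wide and 23 mm tall, connect adjacent legs with their undersides at z = 313 mm, each running between the inner faces of the legs it joins and aligned with the legs' outer faces on the other axis.

B is a spool: two coaxial disc flanges of radius 131 mm and thickness 12 mm, joined by a core cylinder of radius 22 mm and height 272 mm. The lower flange rests on z = 0 and the three cylinders share a vertical axis.

The spool is on top of the stool, centred.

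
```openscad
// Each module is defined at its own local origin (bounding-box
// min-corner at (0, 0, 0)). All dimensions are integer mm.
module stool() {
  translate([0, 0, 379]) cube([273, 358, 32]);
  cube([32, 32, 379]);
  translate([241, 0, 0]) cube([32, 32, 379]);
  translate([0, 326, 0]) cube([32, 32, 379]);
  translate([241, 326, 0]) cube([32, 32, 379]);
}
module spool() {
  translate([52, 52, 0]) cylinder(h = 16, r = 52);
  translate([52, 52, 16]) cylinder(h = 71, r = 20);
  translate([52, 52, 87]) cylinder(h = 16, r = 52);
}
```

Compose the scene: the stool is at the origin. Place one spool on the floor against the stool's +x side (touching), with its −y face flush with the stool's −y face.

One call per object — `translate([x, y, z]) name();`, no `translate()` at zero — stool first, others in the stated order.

stool();
translate([273, 0, 0]) spool();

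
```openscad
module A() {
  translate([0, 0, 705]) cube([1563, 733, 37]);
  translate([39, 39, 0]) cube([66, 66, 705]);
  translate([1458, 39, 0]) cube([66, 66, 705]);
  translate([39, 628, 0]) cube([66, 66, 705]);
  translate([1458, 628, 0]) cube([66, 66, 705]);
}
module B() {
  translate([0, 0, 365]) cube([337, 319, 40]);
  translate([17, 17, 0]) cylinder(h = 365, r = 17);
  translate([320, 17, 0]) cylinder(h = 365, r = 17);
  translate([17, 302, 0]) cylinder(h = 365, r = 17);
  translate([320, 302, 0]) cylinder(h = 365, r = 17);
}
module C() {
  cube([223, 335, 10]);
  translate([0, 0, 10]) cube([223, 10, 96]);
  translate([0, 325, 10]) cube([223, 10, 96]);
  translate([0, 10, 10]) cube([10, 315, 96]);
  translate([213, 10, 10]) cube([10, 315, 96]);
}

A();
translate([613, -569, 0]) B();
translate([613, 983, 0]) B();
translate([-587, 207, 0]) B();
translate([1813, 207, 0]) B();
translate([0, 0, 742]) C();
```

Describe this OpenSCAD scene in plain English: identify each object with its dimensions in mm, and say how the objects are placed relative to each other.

A is a rectangular dining table. The top is 1563×733×37 mm with its upper surface at z = 742 mm. It stands on four 66×66 mm square legs, each inset 39 mm from the nearest pair of top edges, running from the floor to the underside of the top.

B is a four-legged stool. The seat is a 337×319×40 mm slab whose top surface is at z = 405 mm; four round legs, each 34 mm in diameter, run from the floor (z = 0) to the underside of the seat, each leg's axis is inset half a diameter from the nearest pair of seat edges (so the leg's bounding box is flush with the corner).

C is an open storage box with external size 223×335×106 mm and wall thickness 10 mm (the base is also 10 mm thick). The base covers the whole footprint; the four walls stand on the base, with the y-facing walls full-width and the x-facing walls fitting between their inner faces.

Four stools sit around the table at the −y, +y, −x, +x sides. The open box is on top of the table.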